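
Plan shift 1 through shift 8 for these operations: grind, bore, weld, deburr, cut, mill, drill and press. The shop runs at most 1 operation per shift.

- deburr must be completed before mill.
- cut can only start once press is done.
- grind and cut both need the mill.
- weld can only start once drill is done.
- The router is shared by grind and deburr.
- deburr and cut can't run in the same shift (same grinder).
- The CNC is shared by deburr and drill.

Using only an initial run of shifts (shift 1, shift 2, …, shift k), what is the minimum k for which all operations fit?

The precedence chain requires at least 2 distinct shifts.
With at most 1 per shift and 8 operations, at least 8 shifts are needed.
8 works (last occupied shift: shift 8): for example deburr -> shift 3; press -> shift 4; weld -> shift 2; grind -> shift 7; drill -> shift 1; mill -> shift 6; cut -> shift 5; bore -> shift 8.

8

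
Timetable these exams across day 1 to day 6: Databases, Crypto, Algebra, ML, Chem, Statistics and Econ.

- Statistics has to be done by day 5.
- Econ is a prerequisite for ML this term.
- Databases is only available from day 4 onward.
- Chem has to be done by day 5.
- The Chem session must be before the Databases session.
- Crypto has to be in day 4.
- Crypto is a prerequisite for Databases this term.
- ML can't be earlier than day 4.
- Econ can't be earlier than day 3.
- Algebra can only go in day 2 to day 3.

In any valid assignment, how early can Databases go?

Databases is available from day 4; precedence pushes Databases to at least day 5.
Databases at day 5 is achievable: Crypto in day 4, Algebra in day 2, Statistics in day 1, Databases in day 5, Chem in day 1, Econ in day 3, ML in day 4.

day 5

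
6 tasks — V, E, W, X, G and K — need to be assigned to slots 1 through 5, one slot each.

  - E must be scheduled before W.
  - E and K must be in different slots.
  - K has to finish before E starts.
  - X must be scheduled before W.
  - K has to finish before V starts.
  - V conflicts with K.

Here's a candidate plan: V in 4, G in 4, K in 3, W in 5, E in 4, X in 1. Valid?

V conflicts with K — holds.
E must be scheduled before W — holds.
K has to finish before V starts — holds.
K has to finish before E starts — holds.
E and K must be in different slots — holds.
X must be scheduled before W — holds.

Yes, all constraints hold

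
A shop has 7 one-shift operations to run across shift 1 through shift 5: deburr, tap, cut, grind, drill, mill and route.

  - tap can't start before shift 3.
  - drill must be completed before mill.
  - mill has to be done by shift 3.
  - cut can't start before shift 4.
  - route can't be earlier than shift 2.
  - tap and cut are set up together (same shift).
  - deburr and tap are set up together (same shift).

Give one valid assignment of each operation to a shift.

mill -> shift 2; route -> shift 2; grind -> shift 1; deburr -> shift 4; drill -> shift 1; tap -> shift 4; cut -> shift 4

Checking: drill(shift 1) before mill(shift 2); tap = cut = shift 4; deburr = tap = shift 4; tap=shift 4 in [shift 3,shift 5]; route=shift 2 in [shift 2,shift 5]; mill=shift 2 in [shift 1,shift 3]; cut=shift 4 in [shift 4,shift 5].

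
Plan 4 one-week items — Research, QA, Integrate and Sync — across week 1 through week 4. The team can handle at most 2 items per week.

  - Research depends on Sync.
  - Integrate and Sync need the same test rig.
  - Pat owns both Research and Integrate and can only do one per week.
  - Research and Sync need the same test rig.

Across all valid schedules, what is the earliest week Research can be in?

week 2

Precedence pushes Research to at least week 2.
Research at week 2 is achievable: Sync -> week 1; Research -> week 2; Integrate -> week 3; QA -> week 1.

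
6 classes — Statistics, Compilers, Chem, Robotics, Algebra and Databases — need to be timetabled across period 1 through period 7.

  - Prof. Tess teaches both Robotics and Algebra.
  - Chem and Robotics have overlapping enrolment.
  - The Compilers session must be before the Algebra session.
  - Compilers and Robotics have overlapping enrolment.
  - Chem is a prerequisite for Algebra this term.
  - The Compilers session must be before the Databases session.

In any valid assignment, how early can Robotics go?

period 1

Robotics at period 1 is achievable: Chem=period 2, Databases=period 3, Statistics=period 1, Robotics=period 1, Algebra=period 3, Compilers=period 2.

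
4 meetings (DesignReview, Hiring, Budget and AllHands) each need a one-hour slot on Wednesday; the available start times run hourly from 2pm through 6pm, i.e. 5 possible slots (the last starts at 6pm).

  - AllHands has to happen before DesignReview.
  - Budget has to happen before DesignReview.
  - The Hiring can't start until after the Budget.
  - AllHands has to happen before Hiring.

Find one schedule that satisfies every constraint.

Budget in 2pm; AllHands in 2pm; DesignReview in 3pm; Hiring in 3pm

Checking: Budget(2pm) before DesignReview(3pm); AllHands(2pm) before DesignReview(3pm); Budget(2pm) before Hiring(3pm); AllHands(2pm) before Hiring(3pm).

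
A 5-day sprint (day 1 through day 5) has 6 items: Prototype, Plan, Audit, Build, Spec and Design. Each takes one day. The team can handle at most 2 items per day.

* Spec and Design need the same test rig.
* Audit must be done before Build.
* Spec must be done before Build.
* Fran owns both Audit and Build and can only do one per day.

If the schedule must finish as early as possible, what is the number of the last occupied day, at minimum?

The precedence chain requires at least 2 distinct days.
With at most 2 per day and 6 tasks, at least 3 days are needed.
3 works (last occupied day: day 3): for example Build -> day 2; Spec -> day 1; Prototype -> day 2; Plan -> day 3; Design -> day 3; Audit -> day 1.

day 3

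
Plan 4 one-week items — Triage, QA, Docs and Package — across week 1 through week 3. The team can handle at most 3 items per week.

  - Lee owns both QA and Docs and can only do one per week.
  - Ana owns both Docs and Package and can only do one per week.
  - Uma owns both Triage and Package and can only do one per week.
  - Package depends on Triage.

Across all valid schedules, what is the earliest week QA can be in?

QA at week 1 is achievable: QA -> week 1; Docs -> week 3; Triage -> week 1; Package -> week 2.

week 1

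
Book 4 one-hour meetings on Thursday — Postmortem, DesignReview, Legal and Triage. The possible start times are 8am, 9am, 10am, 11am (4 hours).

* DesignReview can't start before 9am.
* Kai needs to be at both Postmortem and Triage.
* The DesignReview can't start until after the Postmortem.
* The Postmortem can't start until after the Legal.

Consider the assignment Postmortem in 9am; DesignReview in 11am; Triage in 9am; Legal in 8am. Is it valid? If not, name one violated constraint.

The DesignReview can't start until after the Postmortem — holds.
DesignReview can't start before 9am — holds.
The Postmortem can't start until after the Legal — holds.
Kai needs to be at both Postmortem and Triage — violated.

Invalid. Kai needs to be at both Postmortem and Triage.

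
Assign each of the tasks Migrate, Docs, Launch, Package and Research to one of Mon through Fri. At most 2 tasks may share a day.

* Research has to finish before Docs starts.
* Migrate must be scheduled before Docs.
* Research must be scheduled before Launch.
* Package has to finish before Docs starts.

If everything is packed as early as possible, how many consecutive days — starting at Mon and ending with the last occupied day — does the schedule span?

3

The precedence chain requires at least 2 distinct days.
With at most 2 per day and 5 tasks, at least 3 days are needed.
3 works (last occupied day: Wed): for example Package -> Tue; Docs -> Wed; Launch -> Tue; Migrate -> Mon; Research -> Mon.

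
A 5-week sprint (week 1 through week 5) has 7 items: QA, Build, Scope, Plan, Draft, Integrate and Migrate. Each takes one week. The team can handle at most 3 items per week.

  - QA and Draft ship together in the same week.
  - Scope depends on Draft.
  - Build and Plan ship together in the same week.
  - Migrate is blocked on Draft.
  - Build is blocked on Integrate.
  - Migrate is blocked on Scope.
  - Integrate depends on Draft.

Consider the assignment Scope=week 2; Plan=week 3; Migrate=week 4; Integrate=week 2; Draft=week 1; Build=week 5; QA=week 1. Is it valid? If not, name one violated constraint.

QA and Draft ship together in the same week — holds.
Migrate is blocked on Draft — holds.
Build is blocked on Integrate — holds.
Scope depends on Draft — holds.
The team can handle at most 3 items per week — holds.
Migrate is blocked on Scope — holds.
Integrate depends on Draft — holds.
Build and Plan ship together in the same week — violated.

Invalid. Build and Plan ship together in the same week.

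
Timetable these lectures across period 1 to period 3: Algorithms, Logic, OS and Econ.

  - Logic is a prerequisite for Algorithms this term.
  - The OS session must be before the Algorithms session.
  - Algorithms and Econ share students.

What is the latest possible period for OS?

period 2

Downstream work caps OS at period 2.
OS at period 2 is achievable: Logic in period 1; Econ in period 1; Algorithms in period 3; OS in period 2.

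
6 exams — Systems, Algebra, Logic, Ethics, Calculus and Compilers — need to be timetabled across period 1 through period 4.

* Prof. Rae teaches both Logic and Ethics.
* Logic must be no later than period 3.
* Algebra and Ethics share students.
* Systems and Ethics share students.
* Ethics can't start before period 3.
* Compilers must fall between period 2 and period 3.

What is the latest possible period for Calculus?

period 4

Calculus at period 4 is achievable: Algebra in period 1, Systems in period 1, Compilers in period 2, Calculus in period 4, Ethics in period 3, Logic in period 1.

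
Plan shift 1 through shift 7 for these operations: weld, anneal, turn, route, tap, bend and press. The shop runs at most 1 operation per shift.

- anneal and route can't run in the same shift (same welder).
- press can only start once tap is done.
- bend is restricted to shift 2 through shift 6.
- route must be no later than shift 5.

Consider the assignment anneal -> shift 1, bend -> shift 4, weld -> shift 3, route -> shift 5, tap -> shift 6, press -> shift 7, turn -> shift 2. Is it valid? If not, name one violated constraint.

press can only start once tap is done — holds.
bend is restricted to shift 2 through shift 6 — holds.
anneal and route can't run in the same shift (same welder) — holds.
route must be no later than shift 5 — holds.
The shop runs at most 1 operation per shift — holds.

Yes, all constraints hold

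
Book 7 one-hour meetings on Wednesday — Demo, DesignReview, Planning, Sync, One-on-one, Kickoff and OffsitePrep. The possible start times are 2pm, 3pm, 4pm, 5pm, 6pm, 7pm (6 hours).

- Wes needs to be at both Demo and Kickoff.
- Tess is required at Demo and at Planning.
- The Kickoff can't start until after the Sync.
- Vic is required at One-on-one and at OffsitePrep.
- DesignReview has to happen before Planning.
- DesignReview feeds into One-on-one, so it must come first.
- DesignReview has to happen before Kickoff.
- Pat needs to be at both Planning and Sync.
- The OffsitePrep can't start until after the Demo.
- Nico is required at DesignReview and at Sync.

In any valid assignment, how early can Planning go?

Precedence pushes Planning to at least 3pm.
Planning at 3pm is achievable: Kickoff=5pm; Sync=4pm; Demo=2pm; One-on-one=3pm; Planning=3pm; DesignReview=2pm; OffsitePrep=4pm.

3pm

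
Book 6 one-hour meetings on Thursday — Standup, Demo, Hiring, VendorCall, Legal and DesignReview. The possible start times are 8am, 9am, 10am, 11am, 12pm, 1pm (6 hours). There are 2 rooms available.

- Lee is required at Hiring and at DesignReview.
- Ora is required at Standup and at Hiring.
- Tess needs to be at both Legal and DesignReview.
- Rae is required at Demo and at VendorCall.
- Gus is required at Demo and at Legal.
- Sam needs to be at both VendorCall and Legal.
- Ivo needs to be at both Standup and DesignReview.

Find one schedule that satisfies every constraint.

Demo in 8am, DesignReview in 11am, Standup in 8am, Hiring in 9am, Legal in 10am, VendorCall in 9am

Checking: Demo(8am) != Legal(10am); Standup(8am) != DesignReview(11am); VendorCall(9am) != Legal(10am); Legal(10am) != DesignReview(11am); Demo(8am) != VendorCall(9am); Hiring(9am) != DesignReview(11am); Standup(8am) != Hiring(9am); max 2 per hour (cap 2).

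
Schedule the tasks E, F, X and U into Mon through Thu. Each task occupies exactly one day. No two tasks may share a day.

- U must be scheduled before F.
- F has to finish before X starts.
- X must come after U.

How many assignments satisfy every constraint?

Enumerating: E=Thu, U=Mon, F=Tue, X=Wed | F -> Tue, U -> Mon, X -> Thu, E -> Wed | F in Wed, E in Tue, U in Mon, X in Thu | F in Wed; X in Thu; U in Tue; E in Mon.

4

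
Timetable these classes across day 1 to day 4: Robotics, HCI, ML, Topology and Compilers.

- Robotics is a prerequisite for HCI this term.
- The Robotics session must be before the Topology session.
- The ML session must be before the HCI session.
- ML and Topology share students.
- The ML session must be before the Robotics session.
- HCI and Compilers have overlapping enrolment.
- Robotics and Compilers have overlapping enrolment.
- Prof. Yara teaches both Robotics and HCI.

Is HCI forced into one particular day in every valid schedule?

No

HCI can be day 3 (e.g. ML -> day 1; Topology -> day 3; Compilers -> day 1; Robotics -> day 2; HCI -> day 3) or day 4 (e.g. Robotics=day 2, Compilers=day 1, Topology=day 3, ML=day 1, HCI=day 4).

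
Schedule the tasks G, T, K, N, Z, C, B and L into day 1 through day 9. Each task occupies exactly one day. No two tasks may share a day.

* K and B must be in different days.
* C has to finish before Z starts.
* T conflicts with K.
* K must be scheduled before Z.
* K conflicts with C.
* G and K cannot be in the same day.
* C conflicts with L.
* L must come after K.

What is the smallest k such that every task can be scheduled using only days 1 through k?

The precedence chain requires at least 2 distinct days.
With at most 1 per day and 8 tasks, at least 8 days are needed.
8 works (last occupied day: day 8): for example Z -> day 3; T -> day 6; C -> day 2; L -> day 4; G -> day 5; B -> day 8; K -> day 1; N -> day 7.

8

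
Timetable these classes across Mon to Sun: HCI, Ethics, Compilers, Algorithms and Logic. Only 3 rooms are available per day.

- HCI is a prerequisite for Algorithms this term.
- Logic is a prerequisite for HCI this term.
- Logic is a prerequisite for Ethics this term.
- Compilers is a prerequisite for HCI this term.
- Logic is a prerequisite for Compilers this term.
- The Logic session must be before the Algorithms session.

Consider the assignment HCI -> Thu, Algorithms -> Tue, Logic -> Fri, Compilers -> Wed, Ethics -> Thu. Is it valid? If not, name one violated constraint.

Invalid. The Logic session must be before the Algorithms session.

Logic is a prerequisite for HCI this term — violated.
Compilers is a prerequisite for HCI this term — holds.
Logic is a prerequisite for Compilers this term — violated.
The Logic session must be before the Algorithms session — violated.
Logic is a prerequisite for Ethics this term — violated.
Only 3 rooms are available per day — holds.
HCI is a prerequisite for Algorithms this term — violated.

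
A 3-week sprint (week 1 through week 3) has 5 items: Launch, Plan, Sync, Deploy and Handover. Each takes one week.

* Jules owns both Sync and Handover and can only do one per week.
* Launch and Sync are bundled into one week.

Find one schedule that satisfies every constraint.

Launch in week 1, Sync in week 1, Deploy in week 1, Handover in week 2, Plan in week 1

Checking: Sync(week 1) != Handover(week 2); Launch = Sync = week 1.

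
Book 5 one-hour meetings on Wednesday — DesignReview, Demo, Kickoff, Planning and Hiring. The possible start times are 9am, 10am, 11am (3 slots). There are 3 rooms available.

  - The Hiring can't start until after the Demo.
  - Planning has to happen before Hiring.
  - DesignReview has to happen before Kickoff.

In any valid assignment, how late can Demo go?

Downstream work caps Demo at 10am.
Demo at 10am is achievable: Planning in 9am; Hiring in 11am; Kickoff in 10am; Demo in 10am; DesignReview in 9am.

10am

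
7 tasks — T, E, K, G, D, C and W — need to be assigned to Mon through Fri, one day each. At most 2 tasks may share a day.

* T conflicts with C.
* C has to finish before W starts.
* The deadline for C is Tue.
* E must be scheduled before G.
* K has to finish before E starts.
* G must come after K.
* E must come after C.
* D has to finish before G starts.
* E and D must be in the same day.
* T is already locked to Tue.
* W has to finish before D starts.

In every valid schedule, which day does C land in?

C's window is Mon–Tue.
T is fixed at Tue, and C can't share a day with T.
So C must be Mon.

Mon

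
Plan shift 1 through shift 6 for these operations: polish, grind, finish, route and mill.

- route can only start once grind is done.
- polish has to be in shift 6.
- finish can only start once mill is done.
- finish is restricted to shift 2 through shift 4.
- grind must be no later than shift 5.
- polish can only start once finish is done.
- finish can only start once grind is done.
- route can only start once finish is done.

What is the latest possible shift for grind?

shift 3

Grind's own window allows nothing later than shift 5; downstream work caps grind at shift 3.
grind at shift 3 is achievable: mill -> shift 1, finish -> shift 4, polish -> shift 6, grind -> shift 3, route -> shift 5.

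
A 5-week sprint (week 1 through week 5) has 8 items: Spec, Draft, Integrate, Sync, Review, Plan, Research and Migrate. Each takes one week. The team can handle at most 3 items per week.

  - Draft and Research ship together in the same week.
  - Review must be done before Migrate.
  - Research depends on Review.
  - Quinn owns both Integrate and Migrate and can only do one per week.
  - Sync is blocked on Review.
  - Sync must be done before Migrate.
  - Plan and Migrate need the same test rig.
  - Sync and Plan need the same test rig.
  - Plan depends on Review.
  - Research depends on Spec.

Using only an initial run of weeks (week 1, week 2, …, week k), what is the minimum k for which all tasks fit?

4

The precedence chain requires at least 3 distinct weeks.
With at most 3 per week and 8 tasks, at least 3 weeks are needed.
Could 3 weeks be enough, i.e. nothing placed later than week 3? No: Sync must come after Review (at week 1 or later) → {week 2, week 3}; Review must come before Sync (at week 3 or earlier) → {week 1, week 2}; Plan must come after Review (at week 1 or later) → {week 2, week 3}; Migrate must come after Sync (at week 2 or later) → {week 3}; Sync must come before Migrate (at week 3 or earlier) → {week 2}; Plan can't share with Migrate (week 3) → {week 2}; Plan can't share with Sync (week 2) → nothing is left.
So 3 weeks is not enough.
4 works (last occupied week: week 4): for example Plan=week 4; Integrate=week 1; Draft=week 2; Sync=week 2; Research=week 2; Spec=week 1; Migrate=week 3; Review=week 1.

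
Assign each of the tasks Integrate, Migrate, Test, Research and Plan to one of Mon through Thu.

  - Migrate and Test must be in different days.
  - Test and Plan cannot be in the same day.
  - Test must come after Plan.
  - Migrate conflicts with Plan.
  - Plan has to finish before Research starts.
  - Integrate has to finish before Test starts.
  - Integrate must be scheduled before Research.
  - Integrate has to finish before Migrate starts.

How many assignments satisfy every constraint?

Splitting on Integrate: it can be Mon (23), Tue (8). Listing each branch's schedules as (Migrate, Test, Research, Plan):
Integrate=Mon: (Tue,Wed,Tue,Mon) (Tue,Wed,Wed,Mon) (Tue,Wed,Thu,Mon) (Tue,Thu,Tue,Mon) (Tue,Thu,Wed,Mon) (Tue,Thu,Thu,Mon) (Tue,Thu,Thu,Wed) (Wed,Tue,Tue,Mon) (Wed,Tue,Wed,Mon) (Wed,Tue,Thu,Mon) (Wed,Thu,Tue,Mon) (Wed,Thu,Wed,Mon) (Wed,Thu,Wed,Tue) (Wed,Thu,Thu,Mon) (Wed,Thu,Thu,Tue) (Thu,Tue,Tue,Mon) (Thu,Tue,Wed,Mon) (Thu,Tue,Thu,Mon) (Thu,Wed,Tue,Mon) (Thu,Wed,Wed,Mon) (Thu,Wed,Wed,Tue) (Thu,Wed,Thu,Mon) (Thu,Wed,Thu,Tue) — 23.
Integrate=Tue: (Wed,Thu,Wed,Mon) (Wed,Thu,Wed,Tue) (Wed,Thu,Thu,Mon) (Wed,Thu,Thu,Tue) (Thu,Wed,Wed,Mon) (Thu,Wed,Wed,Tue) (Thu,Wed,Thu,Mon) (Thu,Wed,Thu,Tue) — 8.
Summing: 23 + 8 = 31.

31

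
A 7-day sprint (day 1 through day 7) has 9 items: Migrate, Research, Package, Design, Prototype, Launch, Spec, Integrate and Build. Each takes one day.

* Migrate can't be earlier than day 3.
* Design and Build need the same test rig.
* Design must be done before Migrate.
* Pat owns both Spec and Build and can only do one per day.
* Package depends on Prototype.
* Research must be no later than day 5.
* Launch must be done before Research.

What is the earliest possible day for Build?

Build at day 1 is achievable: Migrate in day 3, Integrate in day 1, Research in day 2, Spec in day 2, Build in day 1, Design in day 2, Launch in day 1, Prototype in day 1, Package in day 2.

day 1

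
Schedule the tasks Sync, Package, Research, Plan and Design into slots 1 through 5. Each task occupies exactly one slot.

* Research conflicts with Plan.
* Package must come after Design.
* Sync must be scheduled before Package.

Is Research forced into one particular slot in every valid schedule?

Research can be 1 (e.g. Research=1, Package=2, Design=1, Sync=1, Plan=2) or 2 (e.g. Design in 1, Sync in 1, Plan in 1, Package in 2, Research in 2).

No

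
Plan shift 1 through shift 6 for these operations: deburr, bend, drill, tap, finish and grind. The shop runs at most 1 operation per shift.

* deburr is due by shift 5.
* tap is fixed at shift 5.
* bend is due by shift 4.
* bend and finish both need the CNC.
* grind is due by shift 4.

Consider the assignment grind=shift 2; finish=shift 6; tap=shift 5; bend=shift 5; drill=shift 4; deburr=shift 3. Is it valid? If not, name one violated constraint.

No. bend is due by shift 4 is not satisfied.

bend and finish both need the CNC — holds.
tap is fixed at shift 5 — holds.
deburr is due by shift 5 — holds.
bend is due by shift 4 — violated.
The shop runs at most 1 operation per shift — violated.
grind is due by shift 4 — holds.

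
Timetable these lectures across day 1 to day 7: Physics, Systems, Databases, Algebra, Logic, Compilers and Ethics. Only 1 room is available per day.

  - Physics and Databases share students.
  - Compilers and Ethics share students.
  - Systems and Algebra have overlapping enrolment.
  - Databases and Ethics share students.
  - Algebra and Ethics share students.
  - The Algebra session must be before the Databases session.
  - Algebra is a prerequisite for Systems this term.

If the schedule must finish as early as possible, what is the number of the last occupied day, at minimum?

day 7

The precedence chain requires at least 2 distinct days.
With at most 1 per day and 7 lectures, at least 7 days are needed.
7 works (last occupied day: day 7): for example Logic -> day 5; Compilers -> day 6; Algebra -> day 1; Ethics -> day 7; Physics -> day 4; Databases -> day 3; Systems -> day 2.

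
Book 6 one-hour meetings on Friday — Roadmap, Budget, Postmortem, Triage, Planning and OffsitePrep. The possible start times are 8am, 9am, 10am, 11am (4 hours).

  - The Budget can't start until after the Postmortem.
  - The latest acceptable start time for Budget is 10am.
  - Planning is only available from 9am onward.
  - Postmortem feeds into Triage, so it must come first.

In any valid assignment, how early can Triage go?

Precedence pushes Triage to at least 9am.
Triage at 9am is achievable: Planning in 9am, Postmortem in 8am, Roadmap in 8am, OffsitePrep in 8am, Triage in 9am, Budget in 9am.

9am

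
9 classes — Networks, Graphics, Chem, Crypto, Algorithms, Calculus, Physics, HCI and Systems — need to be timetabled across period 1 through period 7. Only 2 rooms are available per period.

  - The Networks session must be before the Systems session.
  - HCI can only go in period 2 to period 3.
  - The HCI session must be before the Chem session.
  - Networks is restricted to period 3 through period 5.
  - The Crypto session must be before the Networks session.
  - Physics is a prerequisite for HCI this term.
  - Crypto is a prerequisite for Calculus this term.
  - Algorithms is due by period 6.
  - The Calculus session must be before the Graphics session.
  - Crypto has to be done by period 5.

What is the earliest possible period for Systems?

period 4

Precedence pushes Systems to at least period 4.
Systems at period 4 is achievable: HCI in period 2; Crypto in period 1; Calculus in period 3; Graphics in period 4; Systems in period 4; Physics in period 1; Networks in period 3; Algorithms in period 2; Chem in period 5.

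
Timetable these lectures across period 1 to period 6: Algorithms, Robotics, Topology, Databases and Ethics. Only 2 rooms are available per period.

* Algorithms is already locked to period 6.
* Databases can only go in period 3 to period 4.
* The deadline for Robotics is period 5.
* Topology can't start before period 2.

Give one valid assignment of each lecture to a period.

Topology=period 2, Ethics=period 1, Robotics=period 1, Algorithms=period 6, Databases=period 3

Checking: Algorithms=period 6 in [period 6,period 6]; Topology=period 2 in [period 2,period 6]; Databases=period 3 in [period 3,period 4]; Robotics=period 1 in [period 1,period 5]; max 2 per period (cap 2).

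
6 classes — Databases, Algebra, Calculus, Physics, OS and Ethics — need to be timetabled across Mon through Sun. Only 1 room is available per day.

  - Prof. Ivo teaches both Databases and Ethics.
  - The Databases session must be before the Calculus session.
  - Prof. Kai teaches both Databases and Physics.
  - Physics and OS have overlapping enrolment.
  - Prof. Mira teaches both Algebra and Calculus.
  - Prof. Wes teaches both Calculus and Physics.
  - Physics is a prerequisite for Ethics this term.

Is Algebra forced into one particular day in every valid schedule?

No

Algebra can be Mon (e.g. OS=Sat, Physics=Thu, Ethics=Fri, Calculus=Wed, Databases=Tue, Algebra=Mon) or Tue (e.g. OS in Sat, Physics in Thu, Algebra in Tue, Databases in Mon, Ethics in Fri, Calculus in Wed).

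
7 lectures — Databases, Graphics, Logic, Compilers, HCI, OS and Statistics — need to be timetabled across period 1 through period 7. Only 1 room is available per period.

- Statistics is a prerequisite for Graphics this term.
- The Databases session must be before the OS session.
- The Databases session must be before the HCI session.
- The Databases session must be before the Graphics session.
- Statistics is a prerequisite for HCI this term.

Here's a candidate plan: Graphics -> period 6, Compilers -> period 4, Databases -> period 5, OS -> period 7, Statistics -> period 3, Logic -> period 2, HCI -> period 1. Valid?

Only 1 room is available per period — holds.
Statistics is a prerequisite for HCI this term — violated.
The Databases session must be before the Graphics session — holds.
The Databases session must be before the OS session — holds.
The Databases session must be before the HCI session — violated.
Statistics is a prerequisite for Graphics this term — holds.

No. The Databases session must be before the HCI session is not satisfied.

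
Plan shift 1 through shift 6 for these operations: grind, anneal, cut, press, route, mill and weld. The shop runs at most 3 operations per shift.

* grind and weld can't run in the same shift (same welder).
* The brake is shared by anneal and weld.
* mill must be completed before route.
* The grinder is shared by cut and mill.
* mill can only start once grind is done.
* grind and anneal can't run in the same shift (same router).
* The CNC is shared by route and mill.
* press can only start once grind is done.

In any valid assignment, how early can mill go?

Precedence pushes mill to at least shift 2; downstream work caps mill at shift 5.
mill at shift 2 is achievable: grind in shift 1, route in shift 3, cut in shift 1, anneal in shift 2, weld in shift 3, press in shift 2, mill in shift 2.

shift 2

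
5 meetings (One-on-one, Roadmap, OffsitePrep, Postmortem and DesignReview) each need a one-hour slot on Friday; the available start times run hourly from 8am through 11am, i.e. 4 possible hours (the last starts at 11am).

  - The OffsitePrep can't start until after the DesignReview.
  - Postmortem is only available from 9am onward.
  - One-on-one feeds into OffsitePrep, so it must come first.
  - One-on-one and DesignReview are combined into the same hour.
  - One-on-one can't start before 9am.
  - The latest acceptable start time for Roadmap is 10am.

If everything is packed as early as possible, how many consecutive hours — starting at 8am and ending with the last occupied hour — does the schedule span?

The precedence chain requires at least 2 distinct hours.
Propagating the time windows through the other constraints, OffsitePrep can't land before 10am — that is hour 3 counting from 8am — so the schedule must run through at least 3 hours.
3 works (last occupied hour: 10am): for example One-on-one=9am, Postmortem=9am, OffsitePrep=10am, DesignReview=9am, Roadmap=8am.

3 hours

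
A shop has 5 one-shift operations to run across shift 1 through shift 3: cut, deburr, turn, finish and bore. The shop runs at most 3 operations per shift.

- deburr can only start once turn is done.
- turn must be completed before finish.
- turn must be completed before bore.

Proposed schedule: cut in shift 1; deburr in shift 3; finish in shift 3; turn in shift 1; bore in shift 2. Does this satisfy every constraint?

Valid

turn must be completed before bore — holds.
turn must be completed before finish — holds.
deburr can only start once turn is done — holds.
The shop runs at most 3 operations per shift — holds.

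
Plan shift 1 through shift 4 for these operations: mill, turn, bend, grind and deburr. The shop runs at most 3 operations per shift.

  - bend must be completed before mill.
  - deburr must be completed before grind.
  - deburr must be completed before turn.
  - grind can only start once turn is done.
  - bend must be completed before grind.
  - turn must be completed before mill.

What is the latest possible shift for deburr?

shift 2

Downstream work caps deburr at shift 2.
deburr at shift 2 is achievable: turn in shift 3; grind in shift 4; mill in shift 4; deburr in shift 2; bend in shift 1.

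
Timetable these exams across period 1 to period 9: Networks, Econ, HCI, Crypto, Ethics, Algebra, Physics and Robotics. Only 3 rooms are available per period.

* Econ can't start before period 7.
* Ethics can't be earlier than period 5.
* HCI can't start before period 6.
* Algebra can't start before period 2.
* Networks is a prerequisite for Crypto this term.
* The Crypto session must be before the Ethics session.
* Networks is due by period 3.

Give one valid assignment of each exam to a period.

Algebra in period 2, Ethics in period 5, HCI in period 6, Crypto in period 2, Physics in period 1, Robotics in period 1, Econ in period 7, Networks in period 1

Checking: Networks(period 1) before Crypto(period 2); Crypto(period 2) before Ethics(period 5); Networks=period 1 in [period 1,period 3]; Algebra=period 2 in [period 2,period 9]; Ethics=period 5 in [period 5,period 9]; HCI=period 6 in [period 6,period 9]; Econ=period 7 in [period 7,period 9]; max 3 per period (cap 3).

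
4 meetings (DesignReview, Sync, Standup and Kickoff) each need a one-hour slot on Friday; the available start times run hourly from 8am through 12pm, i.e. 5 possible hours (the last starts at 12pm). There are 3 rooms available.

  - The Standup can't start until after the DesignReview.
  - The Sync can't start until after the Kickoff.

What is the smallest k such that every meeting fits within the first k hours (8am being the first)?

The precedence chain requires at least 2 distinct hours.
With at most 3 per hour and 4 meetings, at least 2 hours are needed.
2 works (last occupied hour: 9am): for example Standup=9am; DesignReview=8am; Sync=9am; Kickoff=8am.

2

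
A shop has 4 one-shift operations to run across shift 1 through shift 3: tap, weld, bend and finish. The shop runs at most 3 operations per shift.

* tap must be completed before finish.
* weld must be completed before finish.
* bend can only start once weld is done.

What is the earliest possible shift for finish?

shift 2

Precedence pushes finish to at least shift 2.
finish at shift 2 is achievable: weld=shift 1, tap=shift 1, finish=shift 2, bend=shift 2.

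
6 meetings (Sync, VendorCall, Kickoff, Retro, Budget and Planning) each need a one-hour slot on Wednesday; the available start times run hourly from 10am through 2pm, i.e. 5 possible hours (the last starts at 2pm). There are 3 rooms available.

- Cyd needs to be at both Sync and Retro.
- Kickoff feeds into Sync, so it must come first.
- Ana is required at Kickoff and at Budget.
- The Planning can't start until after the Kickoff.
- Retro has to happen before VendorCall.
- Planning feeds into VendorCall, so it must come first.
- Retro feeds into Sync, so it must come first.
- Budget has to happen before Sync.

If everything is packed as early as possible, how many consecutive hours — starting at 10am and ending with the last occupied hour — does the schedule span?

3 hours

The precedence chain requires at least 3 distinct hours.
With at most 3 per hour and 6 meetings, at least 2 hours are needed.
3 works (last occupied hour: 12pm): for example Planning -> 11am; Sync -> 12pm; VendorCall -> 12pm; Retro -> 10am; Budget -> 11am; Kickoff -> 10am.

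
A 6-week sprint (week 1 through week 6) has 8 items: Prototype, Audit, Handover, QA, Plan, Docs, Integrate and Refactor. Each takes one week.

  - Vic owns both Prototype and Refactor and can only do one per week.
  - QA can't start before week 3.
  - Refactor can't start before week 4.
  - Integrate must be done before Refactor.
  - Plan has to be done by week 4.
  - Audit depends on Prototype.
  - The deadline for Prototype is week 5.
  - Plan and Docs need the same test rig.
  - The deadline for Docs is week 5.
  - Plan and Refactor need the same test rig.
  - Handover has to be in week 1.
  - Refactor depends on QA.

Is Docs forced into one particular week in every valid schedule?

No

Docs can be week 1 (e.g. Audit -> week 2; Docs -> week 1; Refactor -> week 4; Plan -> week 2; Prototype -> week 1; Handover -> week 1; Integrate -> week 1; QA -> week 3) or week 2 (e.g. QA=week 3; Plan=week 1; Handover=week 1; Prototype=week 1; Refactor=week 4; Audit=week 2; Docs=week 2; Integrate=week 1).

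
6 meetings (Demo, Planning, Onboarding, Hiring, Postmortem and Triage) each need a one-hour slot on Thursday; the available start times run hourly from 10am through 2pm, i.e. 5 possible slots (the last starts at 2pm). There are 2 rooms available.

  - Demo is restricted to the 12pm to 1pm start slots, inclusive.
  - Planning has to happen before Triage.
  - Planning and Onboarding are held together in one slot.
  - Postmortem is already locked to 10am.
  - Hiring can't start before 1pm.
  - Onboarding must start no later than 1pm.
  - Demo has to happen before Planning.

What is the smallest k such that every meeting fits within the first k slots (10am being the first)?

The precedence chain requires at least 3 distinct slots.
With at most 2 per slot and 6 meetings, at least 3 slots are needed.
Propagating the time windows through the other constraints, Triage can't land before 2pm — that is slot 5 counting from 10am — so the schedule must run through at least 5 slots.
5 works (last occupied slot: 2pm): for example Triage=2pm; Onboarding=1pm; Demo=12pm; Postmortem=10am; Hiring=2pm; Planning=1pm.

5 slots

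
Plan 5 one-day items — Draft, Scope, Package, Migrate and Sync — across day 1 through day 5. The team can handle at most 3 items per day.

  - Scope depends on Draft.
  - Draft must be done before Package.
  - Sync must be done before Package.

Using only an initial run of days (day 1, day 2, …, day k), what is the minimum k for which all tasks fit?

2

The precedence chain requires at least 2 distinct days.
With at most 3 per day and 5 tasks, at least 2 days are needed.
2 works (last occupied day: day 2): for example Draft -> day 1; Scope -> day 2; Sync -> day 1; Package -> day 2; Migrate -> day 1.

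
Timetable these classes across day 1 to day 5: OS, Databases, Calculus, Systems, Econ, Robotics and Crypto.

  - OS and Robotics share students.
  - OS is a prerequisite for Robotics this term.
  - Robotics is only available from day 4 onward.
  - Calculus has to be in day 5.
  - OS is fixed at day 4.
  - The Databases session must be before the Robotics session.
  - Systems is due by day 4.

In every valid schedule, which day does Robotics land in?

Robotics's window is day 4–day 5.
OS is fixed at day 4, and Robotics can't share a day with OS.
So Robotics must be day 5.

day 5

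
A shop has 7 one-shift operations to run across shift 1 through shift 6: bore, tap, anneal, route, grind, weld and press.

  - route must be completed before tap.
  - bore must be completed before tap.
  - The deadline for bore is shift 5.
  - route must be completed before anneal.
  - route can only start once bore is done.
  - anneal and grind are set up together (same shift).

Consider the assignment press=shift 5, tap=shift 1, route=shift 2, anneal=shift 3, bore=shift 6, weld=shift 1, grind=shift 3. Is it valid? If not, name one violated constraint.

No. bore must be completed before tap is not satisfied.

route must be completed before tap — violated.
bore must be completed before tap — violated.
The deadline for bore is shift 5 — violated.
route must be completed before anneal — holds.
anneal and grind are set up together (same shift) — holds.
route can only start once bore is done — violated.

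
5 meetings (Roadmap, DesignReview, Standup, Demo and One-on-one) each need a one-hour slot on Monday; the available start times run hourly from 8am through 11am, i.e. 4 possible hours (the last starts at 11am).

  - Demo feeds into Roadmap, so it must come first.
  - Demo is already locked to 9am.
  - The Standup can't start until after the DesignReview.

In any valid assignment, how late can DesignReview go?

10am

Downstream work caps DesignReview at 10am.
DesignReview at 10am is achievable: DesignReview -> 10am; Roadmap -> 10am; One-on-one -> 8am; Standup -> 11am; Demo -> 9am.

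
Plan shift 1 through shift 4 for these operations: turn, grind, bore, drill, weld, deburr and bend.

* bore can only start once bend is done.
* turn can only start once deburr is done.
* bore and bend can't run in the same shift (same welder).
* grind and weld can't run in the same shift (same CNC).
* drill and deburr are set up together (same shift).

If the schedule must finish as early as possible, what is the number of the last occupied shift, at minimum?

shift 2

The precedence chain requires at least 2 distinct shifts.
2 works (last occupied shift: shift 2): for example grind in shift 1, bend in shift 1, weld in shift 2, deburr in shift 1, drill in shift 1, turn in shift 2, bore in shift 2.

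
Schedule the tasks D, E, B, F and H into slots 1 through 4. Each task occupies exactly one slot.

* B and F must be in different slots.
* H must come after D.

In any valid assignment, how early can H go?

2

Precedence pushes H to at least 2.
H at 2 is achievable: F=2, D=1, B=1, E=1, H=2.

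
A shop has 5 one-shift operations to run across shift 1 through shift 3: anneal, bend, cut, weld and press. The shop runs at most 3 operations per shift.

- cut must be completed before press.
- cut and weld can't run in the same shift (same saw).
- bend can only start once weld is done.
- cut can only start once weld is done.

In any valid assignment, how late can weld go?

shift 1

Downstream work caps weld at shift 1.
weld at shift 1 is achievable: bend -> shift 2; cut -> shift 2; anneal -> shift 1; press -> shift 3; weld -> shift 1.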